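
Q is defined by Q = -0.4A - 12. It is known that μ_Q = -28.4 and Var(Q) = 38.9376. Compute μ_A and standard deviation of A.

From Q = -0.4A - 12: μ_Q = a·μ_A + b, so μ_A = (μ_Q − b)/a = (-28.4 − (-12))/(-0.4) = 41.
standard deviation of Q = √38.9376 = 6.24.
standard deviation of Q = |a|·standard deviation of A, so standard deviation of A = 6.24/|-0.4| = 15.6.

μ_A = 41, standard deviation of A = 15.6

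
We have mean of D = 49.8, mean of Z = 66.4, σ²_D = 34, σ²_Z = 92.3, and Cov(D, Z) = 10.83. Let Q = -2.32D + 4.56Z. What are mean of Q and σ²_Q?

mean of Q = 187.248, σ²_Q = 1873.105408

mean of Q = (-2.32)·mean of D + 4.56·mean of Z = (-2.32)·49.8 + 4.56·66.4 = 187.248.
σ²_Q = a²·σ²_D + b²·σ²_Z + 2ab·Cov(D, Z) with a = -2.32, b = 4.56.
= (-2.32)²·34 + 4.56²·92.3 + 2·(-2.32)·4.56·10.83
= 183.0016 + 1919.24928 + (-229.145472) = 1873.105408.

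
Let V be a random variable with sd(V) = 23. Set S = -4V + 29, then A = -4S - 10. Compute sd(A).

sd(S) = |-4|·23 = 92.
sd(A) = |-4|·92 = 368.

sd(A) = 368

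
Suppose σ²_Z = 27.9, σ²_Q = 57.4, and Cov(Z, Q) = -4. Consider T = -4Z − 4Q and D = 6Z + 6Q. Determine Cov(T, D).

By bilinearity, Cov(T, D) = ac·σ²_Z + bd·σ²_Q + (ad+bc)·Cov(Z, Q), with a=-4, b=-4, c=6, d=6.
ac·σ²_Z = (-4)·6·27.9 = -669.6
bd·σ²_Q = (-4)·6·57.4 = -1377.6
(ad+bc)·Cov(Z, Q) = (-48)·(-4) = 192
Cov(T, D) = -669.6 + (-1377.6) + 192 = -1855.2.

Cov(T, D) = -1855.2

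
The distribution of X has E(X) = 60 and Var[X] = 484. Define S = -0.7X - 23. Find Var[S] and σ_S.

S = -0.7X - 23 is linear with a = -0.7, b = -23.
Var[S] = a²·Var[X] = (-0.7)²·484 = 237.16 (the additive constant -23 does not affect variance).
σ_X = √484 = 22.
σ_S = |a|·σ_X = |-0.7|·22 = 15.4.

Var[S] = 237.16, σ_S = 15.4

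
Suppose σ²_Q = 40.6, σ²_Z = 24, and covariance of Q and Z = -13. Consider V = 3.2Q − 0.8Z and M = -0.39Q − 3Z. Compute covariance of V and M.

By bilinearity, covariance of V and M = ac·σ²_Q + bd·σ²_Z + (ad+bc)·covariance of Q and Z, with a=3.2, b=-0.8, c=-0.39, d=-3.
ac·σ²_Q = 3.2·(-0.39)·40.6 = -50.6688
bd·σ²_Z = (-0.8)·(-3)·24 = 57.6
(ad+bc)·covariance of Q and Z = (-9.288)·(-13) = 120.744
covariance of V and M = -50.6688 + 57.6 + 120.744 = 127.6752.

covariance of V and M = 127.6752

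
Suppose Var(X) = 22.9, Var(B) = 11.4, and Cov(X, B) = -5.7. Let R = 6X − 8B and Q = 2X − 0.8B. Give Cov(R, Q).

By bilinearity, Cov(R, Q) = ac·Var(X) + bd·Var(B) + (ad+bc)·Cov(X, B), with a=6, b=-8, c=2, d=-0.8.
ac·Var(X) = 6·2·22.9 = 274.8
bd·Var(B) = (-8)·(-0.8)·11.4 = 72.96
(ad+bc)·Cov(X, B) = (-20.8)·(-5.7) = 118.56
Cov(R, Q) = 274.8 + 72.96 + 118.56 = 466.32.

Cov(R, Q) = 466.32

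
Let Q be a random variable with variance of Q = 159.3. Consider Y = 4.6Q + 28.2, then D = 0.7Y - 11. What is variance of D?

variance of D = 1651.68612

variance of Y = 4.6²·159.3 = 3370.788.
variance of D = 0.7²·3370.788 = 1651.68612.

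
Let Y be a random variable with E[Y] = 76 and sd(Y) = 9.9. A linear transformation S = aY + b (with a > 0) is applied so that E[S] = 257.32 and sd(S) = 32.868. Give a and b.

a = 3.32, b = 5

sd(S) = a·sd(Y) (a > 0), so a = 32.868/9.9 = 3.32.
E[S] = a·E[Y] + b, so b = 257.32 − 3.32·76 = 5.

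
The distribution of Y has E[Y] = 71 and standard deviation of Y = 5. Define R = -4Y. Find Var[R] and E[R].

R = -4Y is linear with a = -4, b = 0.
Var[Y] = 5² = 25.
Var[R] = a²·Var[Y] = (-4)²·25 = 400.
E[R] = a·E[Y] + b = (-4)·71 = -284.

Var[R] = 400, E[R] = -284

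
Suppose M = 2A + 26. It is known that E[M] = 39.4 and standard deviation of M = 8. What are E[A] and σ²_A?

E[A] = 6.7, σ²_A = 16

From M = 2A + 26: E[M] = a·E[A] + b, so E[A] = (E[M] − b)/a = (39.4 − 26)/2 = 6.7.
σ²_M = 8² = 64.
σ²_M = a²·σ²_A, so σ²_A = 64/2² = 16.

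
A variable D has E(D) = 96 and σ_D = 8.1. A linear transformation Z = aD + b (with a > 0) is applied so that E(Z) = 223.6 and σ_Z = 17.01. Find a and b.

σ_Z = a·σ_D (a > 0), so a = 17.01/8.1 = 2.1.
E(Z) = a·E(D) + b, so b = 223.6 − 2.1·96 = 22.

a = 2.1, b = 22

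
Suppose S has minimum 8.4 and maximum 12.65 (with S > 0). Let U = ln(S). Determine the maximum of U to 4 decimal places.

max(U) = 2.5377

ln(S) is increasing on this domain, so max(U) comes from max(S) = 12.65: max(U) = ln(12.65) ≈ 2.5377.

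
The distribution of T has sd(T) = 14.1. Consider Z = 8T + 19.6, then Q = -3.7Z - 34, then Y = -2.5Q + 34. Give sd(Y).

sd(Z) = |8|·14.1 = 112.8.
sd(Q) = |-3.7|·112.8 = 417.36.
sd(Y) = |-2.5|·417.36 = 1043.4.

sd(Y) = 1043.4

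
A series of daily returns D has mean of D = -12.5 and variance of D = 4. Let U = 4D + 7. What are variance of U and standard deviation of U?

U = 4D + 7 is linear with a = 4, b = 7.
variance of U = a²·variance of D = 4²·4 = 64 (the additive constant 7 does not affect variance).
standard deviation of D = √4 = 2.
standard deviation of U = |a|·standard deviation of D = |4|·2 = 8.

variance of U = 64, standard deviation of U = 8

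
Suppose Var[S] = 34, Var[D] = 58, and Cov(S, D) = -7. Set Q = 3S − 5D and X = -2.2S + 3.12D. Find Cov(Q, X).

Cov(Q, X) = -1271.72

By bilinearity, Cov(Q, X) = ac·Var[S] + bd·Var[D] + (ad+bc)·Cov(S, D), with a=3, b=-5, c=-2.2, d=3.12.
ac·Var[S] = 3·(-2.2)·34 = -224.4
bd·Var[D] = (-5)·3.12·58 = -904.8
(ad+bc)·Cov(S, D) = (20.36)·(-7) = -142.52
Cov(Q, X) = -224.4 + (-904.8) + (-142.52) = -1271.72.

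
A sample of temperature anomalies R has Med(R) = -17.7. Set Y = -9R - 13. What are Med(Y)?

A linear map preserves order up to sign, so Med(Y) = a·Med(R) + b = (-9)·(-17.7) + (-13) = 146.3.

Med(Y) = 146.3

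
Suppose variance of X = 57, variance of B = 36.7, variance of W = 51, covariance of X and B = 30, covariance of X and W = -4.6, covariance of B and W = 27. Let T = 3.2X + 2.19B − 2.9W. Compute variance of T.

variance of T = 1351.50887

variance of T = a²·variance of X + b²·variance of B + c²·variance of W + 2ab·covariance of X and B + 2ac·covariance of X and W + 2bc·covariance of B and W, with a = 3.2, b = 2.19, c = -2.9.
= 583.68 + 176.01687 + 428.91 + 420.48 + 85.376 + (-342.954)
= 1351.50887.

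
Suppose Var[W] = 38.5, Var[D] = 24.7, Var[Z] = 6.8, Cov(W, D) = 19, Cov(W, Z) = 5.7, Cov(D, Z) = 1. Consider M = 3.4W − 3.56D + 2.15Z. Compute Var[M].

Var[M] = a²·Var[W] + b²·Var[D] + c²·Var[Z] + 2ab·Cov(W, D) + 2ac·Cov(W, Z) + 2bc·Cov(D, Z), with a = 3.4, b = -3.56, c = 2.15.
= 445.06 + 313.03792 + 31.433 + (-459.952) + 83.334 + (-15.308)
= 397.60492.

Var[M] = 397.60492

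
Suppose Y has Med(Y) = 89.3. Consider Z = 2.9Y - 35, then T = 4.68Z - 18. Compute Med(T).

Med(Z) = 2.9·89.3 + (-35) = 223.97.
Med(T) = 4.68·223.97 + (-18) = 1030.1796.

Med(T) = 1030.1796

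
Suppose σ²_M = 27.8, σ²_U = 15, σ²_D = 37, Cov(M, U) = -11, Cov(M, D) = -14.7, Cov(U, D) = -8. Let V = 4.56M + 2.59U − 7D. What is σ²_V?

σ²_V = 3460.38278

σ²_V = a²·σ²_M + b²·σ²_U + c²·σ²_D + 2ab·Cov(M, U) + 2ac·Cov(M, D) + 2bc·Cov(U, D), with a = 4.56, b = 2.59, c = -7.
= 578.06208 + 100.6215 + 1813 + (-259.8288) + 938.448 + 290.08
= 3460.38278.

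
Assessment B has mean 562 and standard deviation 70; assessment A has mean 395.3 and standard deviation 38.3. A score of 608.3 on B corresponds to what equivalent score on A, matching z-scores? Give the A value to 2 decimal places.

z = (608.3 − 562)/70 ≈ 0.6614.
A = 395.3 + z·38.3 = 395.3 + (608.3 − 562)·38.3/70 ≈ 420.63.

A = 420.63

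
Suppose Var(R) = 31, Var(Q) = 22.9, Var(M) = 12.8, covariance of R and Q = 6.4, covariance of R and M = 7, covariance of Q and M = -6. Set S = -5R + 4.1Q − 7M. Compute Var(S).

Var(S) = 2359.149

Var(S) = a²·Var(R) + b²·Var(Q) + c²·Var(M) + 2ab·covariance of R and Q + 2ac·covariance of R and M + 2bc·covariance of Q and M, with a = -5, b = 4.1, c = -7.
= 775 + 384.949 + 627.2 + (-262.4) + 490 + 344.4
= 2359.149.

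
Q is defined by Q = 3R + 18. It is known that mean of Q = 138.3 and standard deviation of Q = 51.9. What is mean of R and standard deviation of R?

mean of R = 40.1, standard deviation of R = 17.3

From Q = 3R + 18: mean of Q = a·mean of R + b, so mean of R = (mean of Q − b)/a = (138.3 − 18)/3 = 40.1.
standard deviation of Q = |a|·standard deviation of R, so standard deviation of R = 51.9/|3| = 17.3.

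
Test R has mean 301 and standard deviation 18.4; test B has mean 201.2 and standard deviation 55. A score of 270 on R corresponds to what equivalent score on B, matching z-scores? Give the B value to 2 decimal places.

z = (270 − 301)/18.4 ≈ -1.6848.
B = 201.2 + z·55 = 201.2 + (270 − 301)·55/18.4 ≈ 108.54.

B = 108.54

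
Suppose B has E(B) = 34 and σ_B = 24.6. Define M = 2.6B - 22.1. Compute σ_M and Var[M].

σ_M = 63.96, Var[M] = 4090.8816

M = 2.6B - 22.1 is linear with a = 2.6, b = -22.1.
σ_M = |a|·σ_B = |2.6|·24.6 = 63.96.
Var[B] = 24.6² = 605.16.
Var[M] = a²·Var[B] = 2.6²·605.16 = 4090.8816 (the additive constant -22.1 does not affect variance).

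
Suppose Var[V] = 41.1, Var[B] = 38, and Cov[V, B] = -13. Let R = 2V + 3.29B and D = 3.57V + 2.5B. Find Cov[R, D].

Cov[R, D] = 388.3151

By bilinearity, Cov[R, D] = ac·Var[V] + bd·Var[B] + (ad+bc)·Cov[V, B], with a=2, b=3.29, c=3.57, d=2.5.
ac·Var[V] = 2·3.57·41.1 = 293.454
bd·Var[B] = 3.29·2.5·38 = 312.55
(ad+bc)·Cov[V, B] = (16.7453)·(-13) = -217.6889
Cov[R, D] = 293.454 + 312.55 + (-217.6889) = 388.3151.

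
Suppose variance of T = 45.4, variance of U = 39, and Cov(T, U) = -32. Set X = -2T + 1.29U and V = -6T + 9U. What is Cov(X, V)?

Cov(X, V) = 1821.27

By bilinearity, Cov(X, V) = ac·variance of T + bd·variance of U + (ad+bc)·Cov(T, U), with a=-2, b=1.29, c=-6, d=9.
ac·variance of T = (-2)·(-6)·45.4 = 544.8
bd·variance of U = 1.29·9·39 = 452.79
(ad+bc)·Cov(T, U) = (-25.74)·(-32) = 823.68
Cov(X, V) = 544.8 + 452.79 + 823.68 = 1821.27.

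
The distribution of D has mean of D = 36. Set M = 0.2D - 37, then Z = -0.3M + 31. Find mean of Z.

mean of M = 0.2·36 + (-37) = -29.8.
mean of Z = (-0.3)·(-29.8) + 31 = 39.94.

mean of Z = 39.94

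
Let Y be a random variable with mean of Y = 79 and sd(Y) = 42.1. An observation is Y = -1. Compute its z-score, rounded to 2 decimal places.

z = -1.90

z = (Y − mean of Y) / sd(Y) = (-1 − 79) / 42.1 ≈ -1.90.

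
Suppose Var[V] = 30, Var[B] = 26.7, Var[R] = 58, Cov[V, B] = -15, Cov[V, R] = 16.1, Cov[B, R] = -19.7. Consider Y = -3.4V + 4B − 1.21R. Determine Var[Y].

Var[Y] = a²·Var[V] + b²·Var[B] + c²·Var[R] + 2ab·Cov[V, B] + 2ac·Cov[V, R] + 2bc·Cov[B, R], with a = -3.4, b = 4, c = -1.21.
= 346.8 + 427.2 + 84.9178 + 408 + 132.4708 + 190.696
= 1590.0846.

Var[Y] = 1590.0846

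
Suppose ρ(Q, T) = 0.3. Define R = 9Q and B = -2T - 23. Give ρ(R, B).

Linear rescalings preserve |correlation|; the slopes 9 and -2 have opposite signs, so the correlation flips sign: ρ(R, B) = −ρ(Q, T) = -0.3.

ρ(R, B) = -0.3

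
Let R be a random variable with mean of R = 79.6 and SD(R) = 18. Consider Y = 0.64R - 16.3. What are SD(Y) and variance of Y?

SD(Y) = 11.52, variance of Y = 132.7104

Y = 0.64R - 16.3 is linear with a = 0.64, b = -16.3.
SD(Y) = |a|·SD(R) = |0.64|·18 = 11.52.
variance of R = 18² = 324.
variance of Y = a²·variance of R = 0.64²·324 = 132.7104 (the additive constant -16.3 does not affect variance).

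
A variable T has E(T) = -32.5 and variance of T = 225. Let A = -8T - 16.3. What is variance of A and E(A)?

A = -8T - 16.3 is linear with a = -8, b = -16.3.
variance of A = a²·variance of T = (-8)²·225 = 14400 (the additive constant -16.3 does not affect variance).
E(A) = a·E(T) + b = (-8)·(-32.5) + (-16.3) = 243.7.

variance of A = 14400, E(A) = 243.7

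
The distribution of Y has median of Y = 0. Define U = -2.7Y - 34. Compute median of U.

median of U = -34

A linear map preserves order up to sign, so median of U = a·median of Y + b = (-2.7)·0 + (-34) = -34.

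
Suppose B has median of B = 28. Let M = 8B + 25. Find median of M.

median of M = 249

A linear map preserves order up to sign, so median of M = a·median of B + b = 8·28 + 25 = 249.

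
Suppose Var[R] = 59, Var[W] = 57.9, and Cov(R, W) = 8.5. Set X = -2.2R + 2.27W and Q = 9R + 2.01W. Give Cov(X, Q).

Cov(X, Q) = -767.95167

By bilinearity, Cov(X, Q) = ac·Var[R] + bd·Var[W] + (ad+bc)·Cov(R, W), with a=-2.2, b=2.27, c=9, d=2.01.
ac·Var[R] = (-2.2)·9·59 = -1168.2
bd·Var[W] = 2.27·2.01·57.9 = 264.18033
(ad+bc)·Cov(R, W) = (16.008)·8.5 = 136.068
Cov(X, Q) = -1168.2 + 264.18033 + 136.068 = -767.95167.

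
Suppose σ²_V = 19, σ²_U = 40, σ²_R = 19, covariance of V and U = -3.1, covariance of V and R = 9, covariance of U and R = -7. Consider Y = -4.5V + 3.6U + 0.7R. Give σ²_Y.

σ²_Y = a²·σ²_V + b²·σ²_U + c²·σ²_R + 2ab·covariance of V and U + 2ac·covariance of V and R + 2bc·covariance of U and R, with a = -4.5, b = 3.6, c = 0.7.
= 384.75 + 518.4 + 9.31 + 100.44 + (-56.7) + (-35.28)
= 920.92.

σ²_Y = 920.92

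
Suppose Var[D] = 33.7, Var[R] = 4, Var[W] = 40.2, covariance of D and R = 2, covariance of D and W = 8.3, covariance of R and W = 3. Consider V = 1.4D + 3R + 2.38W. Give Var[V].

Var[V] = a²·Var[D] + b²·Var[R] + c²·Var[W] + 2ab·covariance of D and R + 2ac·covariance of D and W + 2bc·covariance of R and W, with a = 1.4, b = 3, c = 2.38.
= 66.052 + 36 + 227.70888 + 16.8 + 55.3112 + 42.84
= 444.71208.

Var[V] = 444.71208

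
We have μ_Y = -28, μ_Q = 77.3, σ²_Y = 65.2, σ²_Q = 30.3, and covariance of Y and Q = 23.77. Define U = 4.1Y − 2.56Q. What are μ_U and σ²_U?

μ_U = 4.1·μ_Y + (-2.56)·μ_Q = 4.1·(-28) + (-2.56)·77.3 = -312.688.
σ²_U = a²·σ²_Y + b²·σ²_Q + 2ab·covariance of Y and Q with a = 4.1, b = -2.56.
= 4.1²·65.2 + (-2.56)²·30.3 + 2·4.1·(-2.56)·23.77
= 1096.012 + 198.57408 + (-498.97984) = 795.60624.

μ_U = -312.688, σ²_U = 795.60624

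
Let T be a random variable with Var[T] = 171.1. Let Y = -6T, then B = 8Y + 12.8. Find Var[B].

Var[Y] = (-6)²·171.1 = 6159.6.
Var[B] = 8²·6159.6 = 394214.4.

Var[B] = 394214.4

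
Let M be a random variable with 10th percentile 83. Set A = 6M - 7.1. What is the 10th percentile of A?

10th percentile of A = 490.9

Since a = 6 > 0 the transformation is increasing, so the 10th percentile of A = a·(P_{10} of M) + b = 6·83 + (-7.1) = 490.9.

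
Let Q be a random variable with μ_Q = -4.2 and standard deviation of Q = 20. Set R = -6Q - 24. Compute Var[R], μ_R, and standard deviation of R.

Var[R] = 14400, μ_R = 1.2, standard deviation of R = 120

R = -6Q - 24 is linear with a = -6, b = -24.
Var[Q] = 20² = 400.
Var[R] = a²·Var[Q] = (-6)²·400 = 14400 (the additive constant -24 does not affect variance).
μ_R = a·μ_Q + b = (-6)·(-4.2) + (-24) = 1.2.
standard deviation of R = |a|·standard deviation of Q = |-6|·20 = 120.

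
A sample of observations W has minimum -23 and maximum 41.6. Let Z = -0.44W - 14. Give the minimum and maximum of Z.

min(Z) = -32.304, max(Z) = -3.88

a = -0.44 < 0, so order reverses: min(Z) = a·max(W)+b = (-0.44)·41.6 + (-14) = -32.304; max(Z) = a·min(W)+b = (-0.44)·(-23) + (-14) = -3.88.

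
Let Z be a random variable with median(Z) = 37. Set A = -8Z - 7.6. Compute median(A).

A linear map preserves order up to sign, so median(A) = a·median(Z) + b = (-8)·37 + (-7.6) = -303.6.

median(A) = -303.6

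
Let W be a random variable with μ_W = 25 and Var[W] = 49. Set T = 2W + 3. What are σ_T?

T = 2W + 3 is linear with a = 2, b = 3.
σ_W = √49 = 7.
σ_T = |a|·σ_W = |2|·7 = 14.

σ_T = 14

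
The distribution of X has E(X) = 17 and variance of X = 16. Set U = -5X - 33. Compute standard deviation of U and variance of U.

U = -5X - 33 is linear with a = -5, b = -33.
standard deviation of X = √16 = 4.
standard deviation of U = |a|·standard deviation of X = |-5|·4 = 20.
variance of U = a²·variance of X = (-5)²·16 = 400 (the additive constant -33 does not affect variance).

standard deviation of U = 20, variance of U = 400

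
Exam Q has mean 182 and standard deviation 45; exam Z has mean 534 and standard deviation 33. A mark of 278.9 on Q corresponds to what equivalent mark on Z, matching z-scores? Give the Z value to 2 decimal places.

Z = 605.06

z = (278.9 − 182)/45 ≈ 2.1533.
Z = 534 + z·33 = 534 + (278.9 − 182)·33/45 = 605.06.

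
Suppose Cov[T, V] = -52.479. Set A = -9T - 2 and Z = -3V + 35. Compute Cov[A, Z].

Cov[A, Z] = a·c·Cov[T, V] = (-9)·(-3)·(-52.479) = -1416.933. Additive constants drop out.

Cov[A, Z] = -1416.933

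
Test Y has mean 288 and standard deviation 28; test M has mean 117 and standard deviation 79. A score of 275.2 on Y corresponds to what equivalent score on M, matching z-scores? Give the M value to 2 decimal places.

z = (275.2 − 288)/28 ≈ -0.4571.
M = 117 + z·79 = 117 + (275.2 − 288)·79/28 ≈ 80.89.

M = 80.89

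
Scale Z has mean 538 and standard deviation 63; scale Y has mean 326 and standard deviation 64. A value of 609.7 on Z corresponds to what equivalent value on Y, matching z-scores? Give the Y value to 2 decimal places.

z = (609.7 − 538)/63 ≈ 1.1381.
Y = 326 + z·64 = 326 + (609.7 − 538)·64/63 ≈ 398.84.

Y = 398.84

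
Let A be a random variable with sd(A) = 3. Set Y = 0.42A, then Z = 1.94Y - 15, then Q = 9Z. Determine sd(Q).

sd(Y) = |0.42|·3 = 1.26.
sd(Z) = |1.94|·1.26 = 2.4444.
sd(Q) = |9|·2.4444 = 21.9996.

sd(Q) = 21.9996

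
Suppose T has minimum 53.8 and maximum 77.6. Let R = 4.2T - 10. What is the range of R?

Range(R) = 99.96

Range of T = 77.6 − 53.8 = 23.8.
Range(R) = |a|·Range(T) = |4.2|·23.8 = 99.96.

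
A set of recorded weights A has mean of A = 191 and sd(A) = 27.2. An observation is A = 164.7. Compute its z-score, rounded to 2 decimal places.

z = (A − mean of A) / sd(A) = (164.7 − 191) / 27.2 ≈ -0.97.

z = -0.97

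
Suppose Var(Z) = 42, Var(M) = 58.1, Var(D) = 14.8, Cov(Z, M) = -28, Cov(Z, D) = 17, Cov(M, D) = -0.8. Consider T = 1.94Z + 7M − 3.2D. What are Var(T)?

Var(T) = 2220.8112

Var(T) = a²·Var(Z) + b²·Var(M) + c²·Var(D) + 2ab·Cov(Z, M) + 2ac·Cov(Z, D) + 2bc·Cov(M, D), with a = 1.94, b = 7, c = -3.2.
= 158.0712 + 2846.9 + 151.552 + (-760.48) + (-211.072) + 35.84
= 2220.8112.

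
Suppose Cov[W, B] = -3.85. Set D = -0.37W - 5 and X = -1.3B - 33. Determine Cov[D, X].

Cov[D, X] = a·c·Cov[W, B] = (-0.37)·(-1.3)·(-3.85) = -1.85185. Additive constants drop out.

Cov[D, X] = -1.85185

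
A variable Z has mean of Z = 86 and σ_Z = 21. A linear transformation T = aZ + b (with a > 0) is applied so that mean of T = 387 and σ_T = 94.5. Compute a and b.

σ_T = a·σ_Z (a > 0), so a = 94.5/21 = 4.5.
mean of T = a·mean of Z + b, so b = 387 − 4.5·86 = 0.

a = 4.5, b = 0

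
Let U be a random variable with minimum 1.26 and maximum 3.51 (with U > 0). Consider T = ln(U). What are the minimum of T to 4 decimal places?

min(T) = 0.2311

ln(U) is increasing on this domain, so min(T) comes from min(U) = 1.26: min(T) = ln(1.26) ≈ 0.2311.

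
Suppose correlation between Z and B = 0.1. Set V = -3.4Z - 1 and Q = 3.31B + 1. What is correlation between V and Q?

Linear rescalings preserve |correlation|; the slopes -3.4 and 3.31 have opposite signs, so the correlation flips sign: correlation between V and Q = −correlation between Z and B = -0.1.

correlation between V and Q = -0.1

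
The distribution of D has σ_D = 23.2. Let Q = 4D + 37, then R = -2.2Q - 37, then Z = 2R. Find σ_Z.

σ_Z = 408.32

σ_Q = |4|·23.2 = 92.8.
σ_R = |-2.2|·92.8 = 204.16.
σ_Z = |2|·204.16 = 408.32.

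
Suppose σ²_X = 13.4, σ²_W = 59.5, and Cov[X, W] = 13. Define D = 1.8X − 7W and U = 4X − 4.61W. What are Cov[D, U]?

By bilinearity, Cov[D, U] = ac·σ²_X + bd·σ²_W + (ad+bc)·Cov[X, W], with a=1.8, b=-7, c=4, d=-4.61.
ac·σ²_X = 1.8·4·13.4 = 96.48
bd·σ²_W = (-7)·(-4.61)·59.5 = 1920.065
(ad+bc)·Cov[X, W] = (-36.298)·13 = -471.874
Cov[D, U] = 96.48 + 1920.065 + (-471.874) = 1544.671.

Cov[D, U] = 1544.671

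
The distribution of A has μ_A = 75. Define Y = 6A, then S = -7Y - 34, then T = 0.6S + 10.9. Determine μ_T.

μ_Y = 6·75 = 450.
μ_S = (-7)·450 + (-34) = -3184.
μ_T = 0.6·(-3184) + 10.9 = -1899.5.

μ_T = -1899.5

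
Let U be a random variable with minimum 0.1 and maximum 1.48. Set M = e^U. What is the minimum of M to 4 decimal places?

e^U is increasing on this domain, so min(M) comes from min(U) = 0.1: min(M) = exp(0.1) ≈ 1.1052.

min(M) = 1.1052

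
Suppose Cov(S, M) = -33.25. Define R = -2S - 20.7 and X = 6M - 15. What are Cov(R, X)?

Cov(R, X) = a·c·Cov(S, M) = (-2)·6·(-33.25) = 399. Additive constants drop out.

Cov(R, X) = 399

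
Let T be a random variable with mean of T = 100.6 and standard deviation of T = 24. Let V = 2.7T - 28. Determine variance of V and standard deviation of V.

variance of V = 4199.04, standard deviation of V = 64.8

V = 2.7T - 28 is linear with a = 2.7, b = -28.
variance of T = 24² = 576.
variance of V = a²·variance of T = 2.7²·576 = 4199.04 (the additive constant -28 does not affect variance).
standard deviation of V = |a|·standard deviation of T = |2.7|·24 = 64.8.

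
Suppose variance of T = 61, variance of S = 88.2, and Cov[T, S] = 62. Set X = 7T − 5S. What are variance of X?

variance of X = 854

variance of X = a²·variance of T + b²·variance of S + 2ab·Cov[T, S] with a = 7, b = -5.
= 7²·61 + (-5)²·88.2 + 2·7·(-5)·62
= 2989 + 2205 + (-4340) = 854.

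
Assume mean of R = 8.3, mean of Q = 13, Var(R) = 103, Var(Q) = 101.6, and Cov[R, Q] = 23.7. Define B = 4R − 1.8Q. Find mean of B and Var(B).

mean of B = 9.8, Var(B) = 1635.904

mean of B = 4·mean of R + (-1.8)·mean of Q = 4·8.3 + (-1.8)·13 = 9.8.
Var(B) = a²·Var(R) + b²·Var(Q) + 2ab·Cov[R, Q] with a = 4, b = -1.8.
= 4²·103 + (-1.8)²·101.6 + 2·4·(-1.8)·23.7
= 1648 + 329.184 + (-341.28) = 1635.904.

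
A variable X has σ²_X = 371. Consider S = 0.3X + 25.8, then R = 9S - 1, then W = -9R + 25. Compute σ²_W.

σ²_S = 0.3²·371 = 33.39.
σ²_R = 9²·33.39 = 2704.59.
σ²_W = (-9)²·2704.59 = 219071.79.

σ²_W = 219071.79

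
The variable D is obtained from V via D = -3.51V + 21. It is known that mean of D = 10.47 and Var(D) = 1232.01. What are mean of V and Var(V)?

mean of V = 3, Var(V) = 100

From D = -3.51V + 21: mean of D = a·mean of V + b, so mean of V = (mean of D − b)/a = (10.47 − 21)/(-3.51) = 3.
Var(D) = a²·Var(V), so Var(V) = 1232.01/(-3.51)² = 100.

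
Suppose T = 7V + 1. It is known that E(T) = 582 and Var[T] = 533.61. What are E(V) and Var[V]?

From T = 7V + 1: E(T) = a·E(V) + b, so E(V) = (E(T) − b)/a = (582 − 1)/7 = 83.
Var[T] = a²·Var[V], so Var[V] = 533.61/7² = 10.89.

E(V) = 83, Var[V] = 10.89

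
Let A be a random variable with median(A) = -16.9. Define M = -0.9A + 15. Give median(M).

A linear map preserves order up to sign, so median(M) = a·median(A) + b = (-0.9)·(-16.9) + 15 = 30.21.

median(M) = 30.21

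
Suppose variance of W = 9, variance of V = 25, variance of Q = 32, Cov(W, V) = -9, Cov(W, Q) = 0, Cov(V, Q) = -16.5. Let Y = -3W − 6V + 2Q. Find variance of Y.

variance of Y = a²·variance of W + b²·variance of V + c²·variance of Q + 2ab·Cov(W, V) + 2ac·Cov(W, Q) + 2bc·Cov(V, Q), with a = -3, b = -6, c = 2.
= 81 + 900 + 128 + (-324) + 0 + 396
= 1181.

variance of Y = 1181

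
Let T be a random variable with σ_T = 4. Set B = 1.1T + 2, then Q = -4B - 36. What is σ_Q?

σ_Q = 17.6

σ_B = |1.1|·4 = 4.4.
σ_Q = |-4|·4.4 = 17.6.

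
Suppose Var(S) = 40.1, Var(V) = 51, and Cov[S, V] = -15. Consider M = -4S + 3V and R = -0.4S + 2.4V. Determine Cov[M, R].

By bilinearity, Cov[M, R] = ac·Var(S) + bd·Var(V) + (ad+bc)·Cov[S, V], with a=-4, b=3, c=-0.4, d=2.4.
ac·Var(S) = (-4)·(-0.4)·40.1 = 64.16
bd·Var(V) = 3·2.4·51 = 367.2
(ad+bc)·Cov[S, V] = (-10.8)·(-15) = 162
Cov[M, R] = 64.16 + 367.2 + 162 = 593.36.

Cov[M, R] = 593.36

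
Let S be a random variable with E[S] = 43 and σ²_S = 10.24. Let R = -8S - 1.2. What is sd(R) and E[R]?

sd(R) = 25.6, E[R] = -345.2

R = -8S - 1.2 is linear with a = -8, b = -1.2.
sd(S) = √10.24 = 3.2.
sd(R) = |a|·sd(S) = |-8|·3.2 = 25.6.
E[R] = a·E[S] + b = (-8)·43 + (-1.2) = -345.2.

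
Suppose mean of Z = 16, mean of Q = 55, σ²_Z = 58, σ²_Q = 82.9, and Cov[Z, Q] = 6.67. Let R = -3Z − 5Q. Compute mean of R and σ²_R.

mean of R = (-3)·mean of Z + (-5)·mean of Q = (-3)·16 + (-5)·55 = -323.
σ²_R = a²·σ²_Z + b²·σ²_Q + 2ab·Cov[Z, Q] with a = -3, b = -5.
= (-3)²·58 + (-5)²·82.9 + 2·(-3)·(-5)·6.67
= 522 + 2072.5 + 200.1 = 2794.6.

mean of R = -323, σ²_R = 2794.6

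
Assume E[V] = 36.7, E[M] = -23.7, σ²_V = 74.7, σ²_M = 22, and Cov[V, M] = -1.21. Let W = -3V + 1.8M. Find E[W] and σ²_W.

E[W] = (-3)·E[V] + 1.8·E[M] = (-3)·36.7 + 1.8·(-23.7) = -152.76.
σ²_W = a²·σ²_V + b²·σ²_M + 2ab·Cov[V, M] with a = -3, b = 1.8.
= (-3)²·74.7 + 1.8²·22 + 2·(-3)·1.8·(-1.21)
= 672.3 + 71.28 + 13.068 = 756.648.

E[W] = -152.76, σ²_W = 756.648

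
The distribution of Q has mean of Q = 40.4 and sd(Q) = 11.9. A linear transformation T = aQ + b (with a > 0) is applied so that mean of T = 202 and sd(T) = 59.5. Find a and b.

sd(T) = a·sd(Q) (a > 0), so a = 59.5/11.9 = 5.
mean of T = a·mean of Q + b, so b = 202 − 5·40.4 = 0.

a = 5, b = 0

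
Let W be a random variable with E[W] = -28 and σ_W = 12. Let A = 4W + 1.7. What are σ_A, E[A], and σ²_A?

σ_A = 48, E[A] = -110.3, σ²_A = 2304

A = 4W + 1.7 is linear with a = 4, b = 1.7.
σ_A = |a|·σ_W = |4|·12 = 48.
E[A] = a·E[W] + b = 4·(-28) + 1.7 = -110.3.
σ²_W = 12² = 144.
σ²_A = a²·σ²_W = 4²·144 = 2304 (the additive constant 1.7 does not affect variance).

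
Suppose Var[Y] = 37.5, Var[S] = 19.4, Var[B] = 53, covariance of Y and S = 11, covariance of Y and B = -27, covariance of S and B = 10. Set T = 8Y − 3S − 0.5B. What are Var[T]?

Var[T] = a²·Var[Y] + b²·Var[S] + c²·Var[B] + 2ab·covariance of Y and S + 2ac·covariance of Y and B + 2bc·covariance of S and B, with a = 8, b = -3, c = -0.5.
= 2400 + 174.6 + 13.25 + (-528) + 216 + 30
= 2305.85.

Var[T] = 2305.85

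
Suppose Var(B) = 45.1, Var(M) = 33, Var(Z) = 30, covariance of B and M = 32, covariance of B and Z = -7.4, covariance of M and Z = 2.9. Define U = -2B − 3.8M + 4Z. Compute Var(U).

Var(U) = 1653.56

Var(U) = a²·Var(B) + b²·Var(M) + c²·Var(Z) + 2ab·covariance of B and M + 2ac·covariance of B and Z + 2bc·covariance of M and Z, with a = -2, b = -3.8, c = 4.
= 180.4 + 476.52 + 480 + 486.4 + 118.4 + (-88.16)
= 1653.56.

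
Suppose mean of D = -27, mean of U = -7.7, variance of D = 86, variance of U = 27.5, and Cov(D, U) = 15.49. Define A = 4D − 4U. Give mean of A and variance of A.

mean of A = 4·mean of D + (-4)·mean of U = 4·(-27) + (-4)·(-7.7) = -77.2.
variance of A = a²·variance of D + b²·variance of U + 2ab·Cov(D, U) with a = 4, b = -4.
= 4²·86 + (-4)²·27.5 + 2·4·(-4)·15.49
= 1376 + 440 + (-495.68) = 1320.32.

mean of A = -77.2, variance of A = 1320.32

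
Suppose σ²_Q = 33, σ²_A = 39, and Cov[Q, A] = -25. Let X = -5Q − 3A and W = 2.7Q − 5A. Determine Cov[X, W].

By bilinearity, Cov[X, W] = ac·σ²_Q + bd·σ²_A + (ad+bc)·Cov[Q, A], with a=-5, b=-3, c=2.7, d=-5.
ac·σ²_Q = (-5)·2.7·33 = -445.5
bd·σ²_A = (-3)·(-5)·39 = 585
(ad+bc)·Cov[Q, A] = (16.9)·(-25) = -422.5
Cov[X, W] = -445.5 + 585 + (-422.5) = -283.

Cov[X, W] = -283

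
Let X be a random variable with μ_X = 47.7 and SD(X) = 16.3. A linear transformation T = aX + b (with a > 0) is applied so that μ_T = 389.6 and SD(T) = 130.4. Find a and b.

a = 8, b = 8

SD(T) = a·SD(X) (a > 0), so a = 130.4/16.3 = 8.
μ_T = a·μ_X + b, so b = 389.6 − 8·47.7 = 8.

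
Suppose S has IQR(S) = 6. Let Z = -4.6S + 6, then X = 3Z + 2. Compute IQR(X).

IQR(X) = 82.8

IQR(Z) = |-4.6|·6 = 27.6.
IQR(X) = |3|·27.6 = 82.8.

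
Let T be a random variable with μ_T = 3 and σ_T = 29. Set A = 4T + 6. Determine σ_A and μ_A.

σ_A = 116, μ_A = 18

A = 4T + 6 is linear with a = 4, b = 6.
σ_A = |a|·σ_T = |4|·29 = 116.
μ_A = a·μ_T + b = 4·3 + 6 = 18.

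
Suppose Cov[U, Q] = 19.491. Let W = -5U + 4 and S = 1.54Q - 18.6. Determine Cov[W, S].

Cov[W, S] = a·c·Cov[U, Q] = (-5)·1.54·19.491 = -150.0807. Additive constants drop out.

Cov[W, S] = -150.0807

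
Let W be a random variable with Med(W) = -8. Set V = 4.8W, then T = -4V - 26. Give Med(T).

Med(T) = 127.6

Med(V) = 4.8·(-8) = -38.4.
Med(T) = (-4)·(-38.4) + (-26) = 127.6.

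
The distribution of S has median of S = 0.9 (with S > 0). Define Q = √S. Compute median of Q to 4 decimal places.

√S is monotone on this domain, so median of Q = √(0.9) ≈ 0.9487.

median of Q = 0.9487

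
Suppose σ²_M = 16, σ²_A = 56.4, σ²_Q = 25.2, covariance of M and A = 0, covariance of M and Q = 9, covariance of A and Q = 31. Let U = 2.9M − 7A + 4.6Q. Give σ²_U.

σ²_U = 1675.112

σ²_U = a²·σ²_M + b²·σ²_A + c²·σ²_Q + 2ab·covariance of M and A + 2ac·covariance of M and Q + 2bc·covariance of A and Q, with a = 2.9, b = -7, c = 4.6.
= 134.56 + 2763.6 + 533.232 + 0 + 240.12 + (-1996.4)
= 1675.112.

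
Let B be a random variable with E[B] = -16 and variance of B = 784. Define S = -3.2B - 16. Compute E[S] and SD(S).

S = -3.2B - 16 is linear with a = -3.2, b = -16.
E[S] = a·E[B] + b = (-3.2)·(-16) + (-16) = 35.2.
SD(B) = √784 = 28.
SD(S) = |a|·SD(B) = |-3.2|·28 = 89.6.

E[S] = 35.2, SD(S) = 89.6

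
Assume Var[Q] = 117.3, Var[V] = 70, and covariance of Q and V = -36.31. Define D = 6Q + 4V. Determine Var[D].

Var[D] = 3599.92

Var[D] = a²·Var[Q] + b²·Var[V] + 2ab·covariance of Q and V with a = 6, b = 4.
= 6²·117.3 + 4²·70 + 2·6·4·(-36.31)
= 4222.8 + 1120 + (-1742.88) = 3599.92.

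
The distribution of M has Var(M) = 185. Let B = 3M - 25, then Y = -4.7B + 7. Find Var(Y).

Var(B) = 3²·185 = 1665.
Var(Y) = (-4.7)²·1665 = 36779.85.

Var(Y) = 36779.85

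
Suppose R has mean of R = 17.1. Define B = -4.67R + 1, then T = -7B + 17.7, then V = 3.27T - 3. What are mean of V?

mean of V = 1859.91573

mean of B = (-4.67)·17.1 + 1 = -78.857.
mean of T = (-7)·(-78.857) + 17.7 = 569.699.
mean of V = 3.27·569.699 + (-3) = 1859.91573.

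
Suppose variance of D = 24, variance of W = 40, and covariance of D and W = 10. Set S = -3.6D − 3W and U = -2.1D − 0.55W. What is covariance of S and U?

By bilinearity, covariance of S and U = ac·variance of D + bd·variance of W + (ad+bc)·covariance of D and W, with a=-3.6, b=-3, c=-2.1, d=-0.55.
ac·variance of D = (-3.6)·(-2.1)·24 = 181.44
bd·variance of W = (-3)·(-0.55)·40 = 66
(ad+bc)·covariance of D and W = (8.28)·10 = 82.8
covariance of S and U = 181.44 + 66 + 82.8 = 330.24.

covariance of S and U = 330.24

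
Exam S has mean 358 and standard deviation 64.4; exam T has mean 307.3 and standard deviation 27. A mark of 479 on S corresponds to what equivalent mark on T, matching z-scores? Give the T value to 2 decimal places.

T = 358.03

z = (479 − 358)/64.4 ≈ 1.8789.
T = 307.3 + z·27 = 307.3 + (479 − 358)·27/64.4 ≈ 358.03.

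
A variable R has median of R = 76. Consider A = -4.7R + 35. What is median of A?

median of A = -322.2

A linear map preserves order up to sign, so median of A = a·median of R + b = (-4.7)·76 + 35 = -322.2.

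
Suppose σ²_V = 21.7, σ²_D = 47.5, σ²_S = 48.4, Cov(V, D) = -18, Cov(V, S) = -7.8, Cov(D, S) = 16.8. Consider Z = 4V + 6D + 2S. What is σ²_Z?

σ²_Z = a²·σ²_V + b²·σ²_D + c²·σ²_S + 2ab·Cov(V, D) + 2ac·Cov(V, S) + 2bc·Cov(D, S), with a = 4, b = 6, c = 2.
= 347.2 + 1710 + 193.6 + (-864) + (-124.8) + 403.2
= 1665.2.

σ²_Z = 1665.2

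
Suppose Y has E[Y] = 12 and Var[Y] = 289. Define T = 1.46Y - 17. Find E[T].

E[T] = 0.52

T = 1.46Y - 17 is linear with a = 1.46, b = -17.
E[T] = a·E[Y] + b = 1.46·12 + (-17) = 0.52.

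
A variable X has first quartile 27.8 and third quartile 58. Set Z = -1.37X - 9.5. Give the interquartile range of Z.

IQR(Z) = 41.374

IQR of X = Q3 − Q1 = 58 − 27.8 = 30.2.
Under Z = aX + b, IQR(Z) = |a|·IQR(X) = |-1.37|·30.2 = 41.374 (shifts cancel; spread scales by |a|).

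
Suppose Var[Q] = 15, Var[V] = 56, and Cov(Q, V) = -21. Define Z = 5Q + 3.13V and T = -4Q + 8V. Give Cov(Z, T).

Cov(Z, T) = 525.16

By bilinearity, Cov(Z, T) = ac·Var[Q] + bd·Var[V] + (ad+bc)·Cov(Q, V), with a=5, b=3.13, c=-4, d=8.
ac·Var[Q] = 5·(-4)·15 = -300
bd·Var[V] = 3.13·8·56 = 1402.24
(ad+bc)·Cov(Q, V) = (27.48)·(-21) = -577.08
Cov(Z, T) = -300 + 1402.24 + (-577.08) = 525.16.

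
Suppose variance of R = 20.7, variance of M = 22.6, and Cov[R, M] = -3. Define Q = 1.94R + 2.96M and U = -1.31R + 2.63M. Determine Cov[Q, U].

Cov[Q, U] = 119.6557

By bilinearity, Cov[Q, U] = ac·variance of R + bd·variance of M + (ad+bc)·Cov[R, M], with a=1.94, b=2.96, c=-1.31, d=2.63.
ac·variance of R = 1.94·(-1.31)·20.7 = -52.60698
bd·variance of M = 2.96·2.63·22.6 = 175.93648
(ad+bc)·Cov[R, M] = (1.2246)·(-3) = -3.6738
Cov[Q, U] = -52.60698 + 175.93648 + (-3.6738) = 119.6557.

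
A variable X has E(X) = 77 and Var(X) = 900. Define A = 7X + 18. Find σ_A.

σ_A = 210

A = 7X + 18 is linear with a = 7, b = 18.
σ_X = √900 = 30.
σ_A = |a|·σ_X = |7|·30 = 210.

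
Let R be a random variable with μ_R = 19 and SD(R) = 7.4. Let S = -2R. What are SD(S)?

SD(S) = 14.8

S = -2R is linear with a = -2, b = 0.
SD(S) = |a|·SD(R) = |-2|·7.4 = 14.8.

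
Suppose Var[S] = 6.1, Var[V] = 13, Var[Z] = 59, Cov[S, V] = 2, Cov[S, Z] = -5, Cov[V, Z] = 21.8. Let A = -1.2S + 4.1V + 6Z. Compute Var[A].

Var[A] = a²·Var[S] + b²·Var[V] + c²·Var[Z] + 2ab·Cov[S, V] + 2ac·Cov[S, Z] + 2bc·Cov[V, Z], with a = -1.2, b = 4.1, c = 6.
= 8.784 + 218.53 + 2124 + (-19.68) + 72 + 1072.56
= 3476.194.

Var[A] = 3476.194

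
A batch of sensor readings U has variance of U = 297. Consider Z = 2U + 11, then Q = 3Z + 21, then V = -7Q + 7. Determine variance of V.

variance of V = 523908

variance of Z = 2²·297 = 1188.
variance of Q = 3²·1188 = 10692.
variance of V = (-7)²·10692 = 523908.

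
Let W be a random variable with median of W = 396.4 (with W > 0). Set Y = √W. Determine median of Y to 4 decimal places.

√W is monotone on this domain, so median of Y = √(396.4) ≈ 19.9098.

median of Y = 19.9098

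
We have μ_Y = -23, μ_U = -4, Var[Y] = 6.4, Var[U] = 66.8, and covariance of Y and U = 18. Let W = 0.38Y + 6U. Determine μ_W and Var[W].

μ_W = -32.74, Var[W] = 2487.80416

μ_W = 0.38·μ_Y + 6·μ_U = 0.38·(-23) + 6·(-4) = -32.74.
Var[W] = a²·Var[Y] + b²·Var[U] + 2ab·covariance of Y and U with a = 0.38, b = 6.
= 0.38²·6.4 + 6²·66.8 + 2·0.38·6·18
= 0.92416 + 2404.8 + 82.08 = 2487.80416.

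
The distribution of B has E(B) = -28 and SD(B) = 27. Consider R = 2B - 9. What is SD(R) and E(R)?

SD(R) = 54, E(R) = -65

R = 2B - 9 is linear with a = 2, b = -9.
SD(R) = |a|·SD(B) = |2|·27 = 54.
E(R) = a·E(B) + b = 2·(-28) + (-9) = -65.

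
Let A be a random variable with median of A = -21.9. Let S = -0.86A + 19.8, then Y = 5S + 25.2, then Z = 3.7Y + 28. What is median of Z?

median of S = (-0.86)·(-21.9) + 19.8 = 38.634.
median of Y = 5·38.634 + 25.2 = 218.37.
median of Z = 3.7·218.37 + 28 = 835.969.

median of Z = 835.969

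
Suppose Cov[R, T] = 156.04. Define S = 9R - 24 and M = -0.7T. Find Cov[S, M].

Cov[S, M] = -983.052

Cov[S, M] = a·c·Cov[R, T] = 9·(-0.7)·156.04 = -983.052. Additive constants drop out.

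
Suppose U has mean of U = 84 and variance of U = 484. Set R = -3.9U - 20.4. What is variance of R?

R = -3.9U - 20.4 is linear with a = -3.9, b = -20.4.
variance of R = a²·variance of U = (-3.9)²·484 = 7361.64 (the additive constant -20.4 does not affect variance).

variance of R = 7361.64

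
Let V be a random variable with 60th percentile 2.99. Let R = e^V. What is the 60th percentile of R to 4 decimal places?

e^V is increasing, so P_{60}(R) = g(P_{60}(V)) ≈ 19.8857.

60th percentile of R = 19.8857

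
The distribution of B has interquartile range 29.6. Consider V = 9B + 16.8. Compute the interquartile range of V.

IQR(V) = 266.4

Under V = aB + b, IQR(V) = |a|·IQR(B) = |9|·29.6 = 266.4 (shifts cancel; spread scales by |a|).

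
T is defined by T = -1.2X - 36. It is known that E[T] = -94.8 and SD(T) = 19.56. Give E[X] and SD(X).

From T = -1.2X - 36: E[T] = a·E[X] + b, so E[X] = (E[T] − b)/a = (-94.8 − (-36))/(-1.2) = 49.
SD(T) = |a|·SD(X), so SD(X) = 19.56/|-1.2| = 16.3.

E[X] = 49, SD(X) = 16.3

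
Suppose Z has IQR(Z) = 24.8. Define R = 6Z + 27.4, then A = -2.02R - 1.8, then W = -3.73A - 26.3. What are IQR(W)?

IQR(R) = |6|·24.8 = 148.8.
IQR(A) = |-2.02|·148.8 = 300.576.
IQR(W) = |-3.73|·300.576 = 1121.14848.

IQR(W) = 1121.14848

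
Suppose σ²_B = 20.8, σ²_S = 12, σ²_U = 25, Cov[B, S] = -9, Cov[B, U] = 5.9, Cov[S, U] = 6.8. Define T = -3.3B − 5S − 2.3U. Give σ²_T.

σ²_T = a²·σ²_B + b²·σ²_S + c²·σ²_U + 2ab·Cov[B, S] + 2ac·Cov[B, U] + 2bc·Cov[S, U], with a = -3.3, b = -5, c = -2.3.
= 226.512 + 300 + 132.25 + (-297) + 89.562 + 156.4
= 607.724.

σ²_T = 607.724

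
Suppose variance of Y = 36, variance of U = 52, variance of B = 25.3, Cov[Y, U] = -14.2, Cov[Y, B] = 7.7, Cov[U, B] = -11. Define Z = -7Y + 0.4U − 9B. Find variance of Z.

variance of Z = a²·variance of Y + b²·variance of U + c²·variance of B + 2ab·Cov[Y, U] + 2ac·Cov[Y, B] + 2bc·Cov[U, B], with a = -7, b = 0.4, c = -9.
= 1764 + 8.32 + 2049.3 + 79.52 + 970.2 + 79.2
= 4950.54.

variance of Z = 4950.54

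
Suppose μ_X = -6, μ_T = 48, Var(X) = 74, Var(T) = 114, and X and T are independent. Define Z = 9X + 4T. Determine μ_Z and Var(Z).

μ_Z = 138, Var(Z) = 7818

μ_Z = 9·μ_X + 4·μ_T = 9·(-6) + 4·48 = 138.
Var(Z) = a²·Var(X) + b²·Var(T) + 2ab·covariance of X and T with a = 9, b = 4.
Independence gives covariance of X and T = 0.
= 9²·74 + 4²·114 + 2·9·4·0
= 5994 + 1824 + 0 = 7818.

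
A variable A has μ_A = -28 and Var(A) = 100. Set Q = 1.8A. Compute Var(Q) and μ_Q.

Var(Q) = 324, μ_Q = -50.4

Q = 1.8A is linear with a = 1.8, b = 0.
Var(Q) = a²·Var(A) = 1.8²·100 = 324.
μ_Q = a·μ_A + b = 1.8·(-28) = -50.4.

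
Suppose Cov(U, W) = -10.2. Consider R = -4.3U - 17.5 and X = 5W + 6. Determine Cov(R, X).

Cov(R, X) = 219.3

Cov(R, X) = a·c·Cov(U, W) = (-4.3)·5·(-10.2) = 219.3. Additive constants drop out.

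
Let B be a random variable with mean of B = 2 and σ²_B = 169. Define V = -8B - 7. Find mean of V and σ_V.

mean of V = -23, σ_V = 104

V = -8B - 7 is linear with a = -8, b = -7.
mean of V = a·mean of B + b = (-8)·2 + (-7) = -23.
σ_B = √169 = 13.
σ_V = |a|·σ_B = |-8|·13 = 104.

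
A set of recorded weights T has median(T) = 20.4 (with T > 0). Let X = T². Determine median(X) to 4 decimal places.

T² is monotone on this domain, so median(X) = square(20.4) = 416.16.

median(X) = 416.16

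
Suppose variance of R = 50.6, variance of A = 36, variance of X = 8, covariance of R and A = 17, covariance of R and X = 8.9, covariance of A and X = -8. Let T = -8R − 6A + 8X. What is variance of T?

variance of T = a²·variance of R + b²·variance of A + c²·variance of X + 2ab·covariance of R and A + 2ac·covariance of R and X + 2bc·covariance of A and X, with a = -8, b = -6, c = 8.
= 3238.4 + 1296 + 512 + 1632 + (-1139.2) + 768
= 6307.2.

variance of T = 6307.2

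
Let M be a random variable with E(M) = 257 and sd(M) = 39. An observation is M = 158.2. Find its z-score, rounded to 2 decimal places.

z = (M − E(M)) / sd(M) = (158.2 − 257) / 39 ≈ -2.53.

z = -2.53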